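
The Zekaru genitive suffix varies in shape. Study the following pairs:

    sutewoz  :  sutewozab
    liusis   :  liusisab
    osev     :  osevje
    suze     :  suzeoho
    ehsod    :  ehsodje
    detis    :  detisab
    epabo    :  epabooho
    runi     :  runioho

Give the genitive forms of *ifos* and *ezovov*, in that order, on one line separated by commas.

Looking at the final sound of each stem: -ab when the stem ends in a sibilant (*sutewoz*, *liusis*, *detis*); -je when the stem ends in a non-sibilant consonant (*osev*, *ehsod*); -oho when the stem ends in a vowel (*suze*, *epabo*, *runi*).
Since the final sound of *ifos* is /s/ (a sibilant), it takes -ab, giving *ifosab*.
The final sound of *ezovov* is /v/, which is a non-sibilant consonant, so the suffix is -je, giving *ezovovje*.

ifosab, ezovovje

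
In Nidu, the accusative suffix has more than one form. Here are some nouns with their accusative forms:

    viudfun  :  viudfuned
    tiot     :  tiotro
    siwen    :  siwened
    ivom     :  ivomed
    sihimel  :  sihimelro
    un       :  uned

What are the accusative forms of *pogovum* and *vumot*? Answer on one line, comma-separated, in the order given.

pogovumed, vumotro

Looking at the final consonant of each stem: -ed when the stem ends in a nasal (*viudfun*, *siwen*, *ivom*, *un*); -ro when the stem ends in a non-nasal consonant (*tiot*, *sihimel*).
Since the final consonant of *pogovum* is /m/ (a nasal), it takes -ed, giving *pogovumed*.
Since the final consonant of *vumot* is /t/ (non-nasal), it takes -ro, giving *vumotro*.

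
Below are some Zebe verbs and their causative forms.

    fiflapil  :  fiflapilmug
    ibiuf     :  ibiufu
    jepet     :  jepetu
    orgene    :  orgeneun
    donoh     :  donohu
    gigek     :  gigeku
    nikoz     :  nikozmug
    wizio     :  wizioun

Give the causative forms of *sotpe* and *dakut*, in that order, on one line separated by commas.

sotpeun, dakutu

Looking at the final sound of each stem: -u when the stem ends in a voiceless consonant (*ibiuf*, *jepet*, *donoh*, *gigek*); -mug when the stem ends in a voiced consonant (*fiflapil*, *nikoz*); -un when the stem ends in a vowel (*orgene*, *wizio*).
*sotpe*: final sound = /e/, a vowel → -un → *sotpeun*.
The final sound of *dakut* is /t/, which is a voiceless consonant, so the suffix is -u, giving *dakutu*.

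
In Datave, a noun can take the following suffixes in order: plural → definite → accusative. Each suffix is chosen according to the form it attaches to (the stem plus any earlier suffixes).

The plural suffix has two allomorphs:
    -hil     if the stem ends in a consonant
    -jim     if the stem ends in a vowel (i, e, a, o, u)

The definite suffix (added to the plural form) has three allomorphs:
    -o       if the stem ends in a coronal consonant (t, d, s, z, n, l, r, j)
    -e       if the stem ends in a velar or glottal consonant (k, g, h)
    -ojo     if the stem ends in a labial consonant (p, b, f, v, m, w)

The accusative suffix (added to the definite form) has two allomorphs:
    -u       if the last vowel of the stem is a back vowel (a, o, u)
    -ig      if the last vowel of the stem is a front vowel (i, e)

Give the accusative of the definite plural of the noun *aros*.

*aros*: final sound = /s/, a consonant → -hil → *aroshil*.
The plural form *aroshil*: final consonant = /l/, coronal → -o → *aroshilo*.
The definite form *aroshilo*: last vowel = /o/, a back vowel → -u → *aroshilou*.

aroshilou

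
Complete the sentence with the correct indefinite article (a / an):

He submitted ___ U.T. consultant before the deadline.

a

The indefinite article is chosen by the initial *sound* of the following word, not its spelling.
The initialism *U.T.* is read letter by letter; the first letter, U, is pronounced /juː/, which begins with a consonant sound.
So the article is *a*: He submitted a U.T. consultant before the deadline.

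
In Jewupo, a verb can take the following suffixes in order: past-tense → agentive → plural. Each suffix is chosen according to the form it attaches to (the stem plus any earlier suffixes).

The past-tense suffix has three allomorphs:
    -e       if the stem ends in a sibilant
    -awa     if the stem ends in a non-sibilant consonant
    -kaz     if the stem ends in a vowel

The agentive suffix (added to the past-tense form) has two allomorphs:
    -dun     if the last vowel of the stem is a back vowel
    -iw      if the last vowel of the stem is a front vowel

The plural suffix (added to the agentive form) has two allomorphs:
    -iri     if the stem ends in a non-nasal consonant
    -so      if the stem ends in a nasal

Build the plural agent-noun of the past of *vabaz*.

The final sound of *vabaz* is /z/, which is a sibilant, so the past-tense suffix is -e, giving *vabaze*.
Since the last vowel of the past-tense form *vabaze* is /e/ (a front vowel), it takes -iw, giving *vabazeiw*.
The agentive form *vabazeiw*: final consonant = /w/, non-nasal → -iri → *vabazeiwiri*.

vabazeiwiri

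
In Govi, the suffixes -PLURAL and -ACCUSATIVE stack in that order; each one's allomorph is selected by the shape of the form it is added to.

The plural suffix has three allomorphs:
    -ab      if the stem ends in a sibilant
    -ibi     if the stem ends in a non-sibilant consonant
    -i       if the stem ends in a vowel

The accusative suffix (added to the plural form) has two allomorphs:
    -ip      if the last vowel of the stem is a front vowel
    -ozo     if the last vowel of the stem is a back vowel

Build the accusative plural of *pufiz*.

*pufiz*: final sound = /z/, a sibilant → -ab → *pufizab*.
Since the last vowel of the plural form *pufizab* is /a/ (a back vowel), it takes -ozo, giving *pufizabozo*.

pufizabozo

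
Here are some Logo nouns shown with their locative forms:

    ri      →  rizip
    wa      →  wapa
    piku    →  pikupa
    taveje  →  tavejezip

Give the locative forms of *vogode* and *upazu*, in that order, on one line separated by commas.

The suffix is conditioned by the last vowel: -zip when the last vowel of the stem is a front vowel (*ri*, *taveje*); -pa when the last vowel of the stem is a back vowel (*wa*, *piku*).
Since the last vowel of *vogode* is /e/ (a front vowel), it takes -zip, giving *vogodezip*.
*upazu* — last vowel /u/ (a back vowel) → -pa → *upazupa*.

vogodezip, upazupa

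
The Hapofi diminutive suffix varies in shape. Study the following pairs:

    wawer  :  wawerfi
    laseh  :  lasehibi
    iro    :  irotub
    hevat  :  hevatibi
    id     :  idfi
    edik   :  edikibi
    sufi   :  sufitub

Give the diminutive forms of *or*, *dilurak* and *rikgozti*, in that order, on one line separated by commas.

orfi, dilurakibi, rikgoztitub

The alternation tracks the final sound of the stem — -ibi when the stem ends in a voiceless consonant (*laseh*, *hevat*, *edik*); -fi when the stem ends in a voiced consonant (*wawer*, *id*); -tub when the stem ends in a vowel (*iro*, *sufi*).
The final sound of *or* is /r/, which is a voiced consonant, so the suffix is -fi, giving *orfi*.
*dilurak*: final sound = /k/, a voiceless consonant → -ibi → *dilurakibi*.
Since the final sound of *rikgozti* is /i/ (a vowel), it takes -tub, giving *rikgoztitub*.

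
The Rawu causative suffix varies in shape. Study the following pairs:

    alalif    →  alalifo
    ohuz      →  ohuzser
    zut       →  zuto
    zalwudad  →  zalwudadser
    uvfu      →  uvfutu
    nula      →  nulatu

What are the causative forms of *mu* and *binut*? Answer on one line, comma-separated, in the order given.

The alternation tracks the final sound of the stem — -o when the stem ends in a voiceless consonant (*alalif*, *zut*); -ser when the stem ends in a voiced consonant (*ohuz*, *zalwudad*); -tu when the stem ends in a vowel (*uvfu*, *nula*).
Since the final sound of *mu* is /u/ (a vowel), it takes -tu, giving *mutu*.
Since the final sound of *binut* is /t/ (a voiceless consonant), it takes -o, giving *binuto*.

mutu, binuto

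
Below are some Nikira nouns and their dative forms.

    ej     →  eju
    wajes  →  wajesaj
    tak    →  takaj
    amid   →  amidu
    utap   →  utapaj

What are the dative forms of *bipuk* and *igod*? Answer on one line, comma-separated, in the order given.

bipukaj, igodu

The suffix is conditioned by the final consonant: -aj when the stem ends in a voiceless consonant (*wajes*, *tak*, *utap*); -u when the stem ends in a voiced consonant (*ej*, *amid*).
*bipuk*: final consonant = /k/, voiceless → -aj → *bipukaj*.
*igod* — final consonant /d/ (voiced) → -u → *igodu*.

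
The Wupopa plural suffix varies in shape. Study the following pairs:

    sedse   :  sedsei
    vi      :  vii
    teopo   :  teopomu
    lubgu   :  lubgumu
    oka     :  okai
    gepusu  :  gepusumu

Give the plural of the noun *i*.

Looking at the last vowel of each stem: -mu when the last vowel of the stem is a rounded vowel (*teopo*, *lubgu*, *gepusu*); -i when the last vowel of the stem is an unrounded vowel (*sedse*, *vi*, *oka*).
The last vowel of *i* is /i/, which is an unrounded vowel, so the suffix is -i, giving *ii*.

ii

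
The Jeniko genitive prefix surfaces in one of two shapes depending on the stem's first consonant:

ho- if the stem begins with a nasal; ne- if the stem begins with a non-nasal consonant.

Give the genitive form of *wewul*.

newewul

Since the first consonant of *wewul* is /w/ (non-nasal), it takes ne-, giving *newewul*.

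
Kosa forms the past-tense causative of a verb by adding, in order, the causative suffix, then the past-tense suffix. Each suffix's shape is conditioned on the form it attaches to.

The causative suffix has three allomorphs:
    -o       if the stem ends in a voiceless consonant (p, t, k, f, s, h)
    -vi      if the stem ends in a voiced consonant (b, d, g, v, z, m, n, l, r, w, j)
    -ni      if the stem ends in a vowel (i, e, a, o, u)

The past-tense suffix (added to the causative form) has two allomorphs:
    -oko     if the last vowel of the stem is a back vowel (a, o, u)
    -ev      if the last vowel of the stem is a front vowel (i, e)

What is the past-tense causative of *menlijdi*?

*menlijdi*: final sound = /i/, a vowel → -ni → *menlijdini*.
The causative form *menlijdini* — last vowel /i/ (a front vowel) → -ev → *menlijdiniev*.

menlijdiniev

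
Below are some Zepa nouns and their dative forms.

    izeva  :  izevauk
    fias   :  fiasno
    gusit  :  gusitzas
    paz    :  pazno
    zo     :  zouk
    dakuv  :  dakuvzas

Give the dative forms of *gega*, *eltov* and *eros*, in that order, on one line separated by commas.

The alternation tracks the final sound of the stem — -no when the stem ends in a sibilant (*fias*, *paz*); -zas when the stem ends in a non-sibilant consonant (*gusit*, *dakuv*); -uk when the stem ends in a vowel (*izeva*, *zo*).
*gega* — final sound /a/ (a vowel) → -uk → *gegauk*.
Since the final sound of *eltov* is /v/ (a non-sibilant consonant), it takes -zas, giving *eltovzas*.
*eros*: final sound = /s/, a sibilant → -no → *erosno*.

gegauk, eltovzas, erosno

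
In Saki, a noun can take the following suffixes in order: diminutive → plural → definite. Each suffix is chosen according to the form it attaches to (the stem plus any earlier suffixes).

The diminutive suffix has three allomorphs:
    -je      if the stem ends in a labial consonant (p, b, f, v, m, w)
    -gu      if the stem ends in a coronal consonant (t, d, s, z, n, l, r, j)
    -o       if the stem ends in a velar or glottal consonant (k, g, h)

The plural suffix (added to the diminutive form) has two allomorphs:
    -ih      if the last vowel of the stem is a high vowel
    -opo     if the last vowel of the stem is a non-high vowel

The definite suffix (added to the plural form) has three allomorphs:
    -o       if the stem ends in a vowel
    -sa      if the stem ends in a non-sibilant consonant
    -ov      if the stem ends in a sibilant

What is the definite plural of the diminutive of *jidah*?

The final consonant of *jidah* is /h/, which is velar/glottal, so the diminutive suffix is -o, giving *jidaho*.
The diminutive form *jidaho* — last vowel /o/ (a non-high vowel) → -opo → *jidahoopo*.
The final sound of the plural form *jidahoopo* is /o/, which is a vowel, so the definite suffix is -o, giving *jidahoopoo*.

jidahoopoo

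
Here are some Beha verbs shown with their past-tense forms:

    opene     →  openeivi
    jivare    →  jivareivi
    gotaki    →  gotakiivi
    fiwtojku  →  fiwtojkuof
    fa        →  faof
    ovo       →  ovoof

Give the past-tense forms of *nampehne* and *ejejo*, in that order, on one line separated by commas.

The suffix is conditioned by the last vowel: -ivi when the last vowel of the stem is a front vowel (*opene*, *jivare*, *gotaki*); -of when the last vowel of the stem is a back vowel (*fiwtojku*, *fa*, *ovo*).
*nampehne* — last vowel /e/ (a front vowel) → -ivi → *nampehneivi*.
*ejejo* — last vowel /o/ (a back vowel) → -of → *ejejoof*.

nampehneivi, ejejoof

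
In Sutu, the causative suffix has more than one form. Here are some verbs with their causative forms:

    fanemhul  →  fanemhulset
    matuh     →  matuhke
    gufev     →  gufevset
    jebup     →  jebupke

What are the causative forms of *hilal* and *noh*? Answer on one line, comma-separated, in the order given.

hilalset, nohke

Looking at the final consonant of each stem: -ke when the stem ends in a voiceless consonant (*matuh*, *jebup*); -set when the stem ends in a voiced consonant (*fanemhul*, *gufev*).
The final consonant of *hilal* is /l/, which is voiced, so the suffix is -set, giving *hilalset*.
Since the final consonant of *noh* is /h/ (voiceless), it takes -ke, giving *nohke*.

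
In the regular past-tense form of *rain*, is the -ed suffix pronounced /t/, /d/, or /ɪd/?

The stem *rain* ends in a voiced sound other than /d/.
The -ed suffix is realized as /ɪd/ after /t, d/; as /t/ after other voiceless consonants; and as /d/ after other voiced sounds.
So -ed on *rain* is pronounced /d/.

/d/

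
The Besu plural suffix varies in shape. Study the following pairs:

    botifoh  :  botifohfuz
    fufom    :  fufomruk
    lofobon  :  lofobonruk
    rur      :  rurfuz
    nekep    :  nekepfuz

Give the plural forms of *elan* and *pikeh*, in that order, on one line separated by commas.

elanruk, pikehfuz

Looking at the final consonant of each stem: -ruk when the stem ends in a nasal (*fufom*, *lofobon*); -fuz when the stem ends in a non-nasal consonant (*botifoh*, *rur*, *nekep*).
*elan* — final consonant /n/ (a nasal) → -ruk → *elanruk*.
*pikeh*: final consonant = /h/, non-nasal → -fuz → *pikehfuz*.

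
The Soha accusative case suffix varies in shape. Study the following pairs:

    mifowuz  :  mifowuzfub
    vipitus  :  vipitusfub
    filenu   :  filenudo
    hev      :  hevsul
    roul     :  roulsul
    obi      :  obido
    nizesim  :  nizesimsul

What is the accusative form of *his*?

hisfub

The pattern is sibilance of the final sound: -fub when the stem ends in a sibilant (*mifowuz*, *vipitus*); -sul when the stem ends in a non-sibilant consonant (*hev*, *roul*, *nizesim*); -do when the stem ends in a vowel (*filenu*, *obi*).
The final sound of *his* is /s/, which is a sibilant, so the suffix is -fub, giving *hisfub*.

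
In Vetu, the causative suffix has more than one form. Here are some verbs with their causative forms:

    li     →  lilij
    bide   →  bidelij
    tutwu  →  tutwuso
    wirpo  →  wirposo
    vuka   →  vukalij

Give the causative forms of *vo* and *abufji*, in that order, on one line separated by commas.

The alternation tracks the last vowel of the stem — -so when the last vowel of the stem is a rounded vowel (*tutwu*, *wirpo*); -lij when the last vowel of the stem is an unrounded vowel (*li*, *bide*, *vuka*).
The last vowel of *vo* is /o/, which is a rounded vowel, so the suffix is -so, giving *voso*.
The last vowel of *abufji* is /i/, which is an unrounded vowel, so the suffix is -lij, giving *abufjilij*.

voso, abufjilij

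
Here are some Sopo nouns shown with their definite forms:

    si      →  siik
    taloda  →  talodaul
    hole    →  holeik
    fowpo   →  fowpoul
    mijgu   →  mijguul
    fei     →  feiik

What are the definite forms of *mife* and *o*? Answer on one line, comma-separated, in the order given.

mifeik, oul

The suffix is conditioned by the last vowel: -ik when the last vowel of the stem is a front vowel (*si*, *hole*, *fei*); -ul when the last vowel of the stem is a back vowel (*taloda*, *fowpo*, *mijgu*).
*mife* — last vowel /e/ (a front vowel) → -ik → *mifeik*.
*o* — last vowel /o/ (a back vowel) → -ul → *oul*.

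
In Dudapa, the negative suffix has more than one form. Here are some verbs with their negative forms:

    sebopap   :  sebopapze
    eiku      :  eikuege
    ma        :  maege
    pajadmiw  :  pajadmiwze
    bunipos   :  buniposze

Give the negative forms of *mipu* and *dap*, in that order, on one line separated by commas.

mipuege, dapze

The alternation tracks the final sound of the stem — -ze when the stem ends in a consonant (*sebopap*, *pajadmiw*, *bunipos*); -ege when the stem ends in a vowel (*eiku*, *ma*).
Since the final sound of *mipu* is /u/ (a vowel), it takes -ege, giving *mipuege*.
The final sound of *dap* is /p/, which is a consonant, so the suffix is -ze, giving *dapze*.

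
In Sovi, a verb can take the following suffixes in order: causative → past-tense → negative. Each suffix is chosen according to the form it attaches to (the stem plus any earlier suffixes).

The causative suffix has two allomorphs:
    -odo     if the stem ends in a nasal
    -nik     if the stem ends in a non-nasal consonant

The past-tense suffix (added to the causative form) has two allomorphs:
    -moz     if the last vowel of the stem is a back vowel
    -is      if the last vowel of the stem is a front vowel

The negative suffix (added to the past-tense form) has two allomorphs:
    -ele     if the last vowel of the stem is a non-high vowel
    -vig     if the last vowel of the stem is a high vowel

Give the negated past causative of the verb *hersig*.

hersignikisvig

Since the final consonant of *hersig* is /g/ (non-nasal), it takes -nik, giving *hersignik*.
The causative form *hersignik*: last vowel = /i/, a front vowel → -is → *hersignikis*.
Since the last vowel of the past-tense form *hersignikis* is /i/ (a high vowel), it takes -vig, giving *hersignikisvig*.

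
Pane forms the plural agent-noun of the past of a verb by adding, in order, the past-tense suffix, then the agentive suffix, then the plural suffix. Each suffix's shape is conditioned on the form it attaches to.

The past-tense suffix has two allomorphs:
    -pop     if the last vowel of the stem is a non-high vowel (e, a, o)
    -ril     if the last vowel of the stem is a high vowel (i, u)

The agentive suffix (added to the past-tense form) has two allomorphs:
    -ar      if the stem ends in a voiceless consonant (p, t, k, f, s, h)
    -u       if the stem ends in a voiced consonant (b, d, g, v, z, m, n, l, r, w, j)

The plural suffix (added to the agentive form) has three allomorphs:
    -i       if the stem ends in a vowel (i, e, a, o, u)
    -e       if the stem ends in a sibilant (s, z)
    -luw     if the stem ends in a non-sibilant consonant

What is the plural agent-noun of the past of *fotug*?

Since the last vowel of *fotug* is /u/ (a high vowel), it takes -ril, giving *fotugril*.
The past-tense form *fotugril*: final consonant = /l/, voiced → -u → *fotugrilu*.
The final sound of the agentive form *fotugrilu* is /u/, which is a vowel, so the plural suffix is -i, giving *fotugrilui*.

fotugrilui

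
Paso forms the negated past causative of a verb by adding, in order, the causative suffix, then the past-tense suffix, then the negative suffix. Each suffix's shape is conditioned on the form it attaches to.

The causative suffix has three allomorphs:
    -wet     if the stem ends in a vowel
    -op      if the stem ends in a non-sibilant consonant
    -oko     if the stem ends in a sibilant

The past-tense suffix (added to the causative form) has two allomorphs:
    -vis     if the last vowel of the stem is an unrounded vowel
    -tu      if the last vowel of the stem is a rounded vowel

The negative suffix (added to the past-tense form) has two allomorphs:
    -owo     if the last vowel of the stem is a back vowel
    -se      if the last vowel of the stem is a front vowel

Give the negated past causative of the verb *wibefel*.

*wibefel* — final sound /l/ (a non-sibilant consonant) → -op → *wibefelop*.
The causative form *wibefelop*: last vowel = /o/, a rounded vowel → -tu → *wibefeloptu*.
Since the last vowel of the past-tense form *wibefeloptu* is /u/ (a back vowel), it takes -owo, giving *wibefeloptuowo*.

wibefeloptuowo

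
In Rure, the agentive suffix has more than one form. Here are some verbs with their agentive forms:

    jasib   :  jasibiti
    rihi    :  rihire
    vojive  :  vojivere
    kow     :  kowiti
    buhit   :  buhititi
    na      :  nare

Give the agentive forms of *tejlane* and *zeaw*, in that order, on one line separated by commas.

tejlanere, zeawiti

The pattern is consonant vs. vowel: -iti when the stem ends in a consonant (*jasib*, *kow*, *buhit*); -re when the stem ends in a vowel (*rihi*, *vojive*, *na*).
*tejlane* — final sound /e/ (a vowel) → -re → *tejlanere*.
The final sound of *zeaw* is /w/, which is a consonant, so the suffix is -iti, giving *zeawiti*.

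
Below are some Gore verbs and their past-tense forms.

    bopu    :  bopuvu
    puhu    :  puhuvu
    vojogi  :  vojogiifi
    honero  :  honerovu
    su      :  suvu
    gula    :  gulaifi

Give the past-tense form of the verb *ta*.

The pattern is rounding harmony: -vu when the last vowel of the stem is a rounded vowel (*bopu*, *puhu*, *honero*, *su*); -ifi when the last vowel of the stem is an unrounded vowel (*vojogi*, *gula*).
*ta* — last vowel /a/ (an unrounded vowel) → -ifi → *taifi*.

taifi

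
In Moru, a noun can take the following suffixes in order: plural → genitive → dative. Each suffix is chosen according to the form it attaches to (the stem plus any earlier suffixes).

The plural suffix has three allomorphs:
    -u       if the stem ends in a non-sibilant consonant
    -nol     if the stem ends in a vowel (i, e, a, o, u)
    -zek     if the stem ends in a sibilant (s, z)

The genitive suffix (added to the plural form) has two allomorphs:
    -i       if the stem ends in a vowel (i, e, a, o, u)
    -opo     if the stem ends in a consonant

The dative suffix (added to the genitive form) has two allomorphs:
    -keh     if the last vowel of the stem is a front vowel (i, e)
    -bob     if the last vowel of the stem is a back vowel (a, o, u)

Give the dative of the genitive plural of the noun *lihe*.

lihenolopobob

*lihe* — final sound /e/ (a vowel) → -nol → *lihenol*.
The final sound of the plural form *lihenol* is /l/, which is a consonant, so the genitive suffix is -opo, giving *lihenolopo*.
The genitive form *lihenolopo* — last vowel /o/ (a back vowel) → -bob → *lihenolopobob*.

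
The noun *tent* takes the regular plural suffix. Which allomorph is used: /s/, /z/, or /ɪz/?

The stem *tent* ends in a voiceless non-sibilant consonant.
The plural suffix surfaces as /ɪz/ after sibilants, /s/ after other voiceless consonants, and /z/ after other voiced sounds.
So the plural -s on *tent* is pronounced /s/.

/s/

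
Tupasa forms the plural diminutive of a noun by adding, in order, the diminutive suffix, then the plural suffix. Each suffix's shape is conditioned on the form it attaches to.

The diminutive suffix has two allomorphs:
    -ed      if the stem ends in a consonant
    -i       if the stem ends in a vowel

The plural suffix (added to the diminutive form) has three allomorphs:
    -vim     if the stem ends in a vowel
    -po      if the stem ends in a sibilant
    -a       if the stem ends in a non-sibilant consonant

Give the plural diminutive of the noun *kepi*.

kepiivim

The final sound of *kepi* is /i/, which is a vowel, so the diminutive suffix is -i, giving *kepii*.
The diminutive form *kepii*: final sound = /i/, a vowel → -vim → *kepiivim*.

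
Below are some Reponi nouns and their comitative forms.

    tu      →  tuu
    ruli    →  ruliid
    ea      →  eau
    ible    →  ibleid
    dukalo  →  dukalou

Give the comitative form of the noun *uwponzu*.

The alternation tracks the last vowel of the stem — -id when the last vowel of the stem is a front vowel (*ruli*, *ible*); -u when the last vowel of the stem is a back vowel (*tu*, *ea*, *dukalo*).
The last vowel of *uwponzu* is /u/, which is a back vowel, so the suffix is -u, giving *uwponzuu*.

uwponzuu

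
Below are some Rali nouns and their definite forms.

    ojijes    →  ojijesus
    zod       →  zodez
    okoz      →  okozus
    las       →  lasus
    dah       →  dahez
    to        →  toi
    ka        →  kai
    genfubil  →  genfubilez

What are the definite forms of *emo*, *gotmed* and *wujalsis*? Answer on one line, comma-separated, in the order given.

Looking at the final sound of each stem: -us when the stem ends in a sibilant (*ojijes*, *okoz*, *las*); -ez when the stem ends in a non-sibilant consonant (*zod*, *dah*, *genfubil*); -i when the stem ends in a vowel (*to*, *ka*).
Since the final sound of *emo* is /o/ (a vowel), it takes -i, giving *emoi*.
*gotmed* — final sound /d/ (a non-sibilant consonant) → -ez → *gotmedez*.
*wujalsis* — final sound /s/ (a sibilant) → -us → *wujalsisus*.

emoi, gotmedez, wujalsisus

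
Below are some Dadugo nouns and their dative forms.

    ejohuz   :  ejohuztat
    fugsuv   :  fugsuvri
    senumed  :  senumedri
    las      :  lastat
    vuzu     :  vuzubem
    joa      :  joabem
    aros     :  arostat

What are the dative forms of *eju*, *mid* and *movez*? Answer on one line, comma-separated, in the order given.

The suffix is conditioned by the final sound: -tat when the stem ends in a sibilant (*ejohuz*, *las*, *aros*); -ri when the stem ends in a non-sibilant consonant (*fugsuv*, *senumed*); -bem when the stem ends in a vowel (*vuzu*, *joa*).
*eju* — final sound /u/ (a vowel) → -bem → *ejubem*.
*mid*: final sound = /d/, a non-sibilant consonant → -ri → *midri*.
*movez*: final sound = /z/, a sibilant → -tat → *moveztat*.

ejubem, midri, moveztat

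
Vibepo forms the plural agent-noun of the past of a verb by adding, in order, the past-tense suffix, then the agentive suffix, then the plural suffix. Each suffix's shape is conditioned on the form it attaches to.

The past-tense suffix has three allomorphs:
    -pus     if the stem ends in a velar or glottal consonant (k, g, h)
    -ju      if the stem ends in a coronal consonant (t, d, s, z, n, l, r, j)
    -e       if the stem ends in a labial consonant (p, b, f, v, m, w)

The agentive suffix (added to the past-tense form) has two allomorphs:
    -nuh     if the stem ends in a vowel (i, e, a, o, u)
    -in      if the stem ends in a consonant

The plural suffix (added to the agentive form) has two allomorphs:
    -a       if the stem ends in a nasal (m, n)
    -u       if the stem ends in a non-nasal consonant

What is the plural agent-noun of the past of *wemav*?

The final consonant of *wemav* is /v/, which is labial, so the past-tense suffix is -e, giving *wemave*.
The past-tense form *wemave* — final sound /e/ (a vowel) → -nuh → *wemavenuh*.
The agentive form *wemavenuh* — final consonant /h/ (non-nasal) → -u → *wemavenuhu*.

wemavenuhu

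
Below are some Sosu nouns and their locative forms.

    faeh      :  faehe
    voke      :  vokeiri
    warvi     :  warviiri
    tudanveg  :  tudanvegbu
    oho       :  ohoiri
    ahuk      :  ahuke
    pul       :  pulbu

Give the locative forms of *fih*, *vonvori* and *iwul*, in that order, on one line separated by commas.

The suffix is conditioned by the final sound: -e when the stem ends in a voiceless consonant (*faeh*, *ahuk*); -bu when the stem ends in a voiced consonant (*tudanveg*, *pul*); -iri when the stem ends in a vowel (*voke*, *warvi*, *oho*).
Since the final sound of *fih* is /h/ (a voiceless consonant), it takes -e, giving *fihe*.
The final sound of *vonvori* is /i/, which is a vowel, so the suffix is -iri, giving *vonvoriiri*.
Since the final sound of *iwul* is /l/ (a voiced consonant), it takes -bu, giving *iwulbu*.

fihe, vonvoriiri, iwulbu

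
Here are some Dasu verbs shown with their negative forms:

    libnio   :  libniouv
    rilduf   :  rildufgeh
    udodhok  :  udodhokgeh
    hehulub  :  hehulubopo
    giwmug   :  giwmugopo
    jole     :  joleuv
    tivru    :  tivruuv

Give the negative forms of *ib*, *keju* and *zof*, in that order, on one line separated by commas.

Looking at the final sound of each stem: -geh when the stem ends in a voiceless consonant (*rilduf*, *udodhok*); -opo when the stem ends in a voiced consonant (*hehulub*, *giwmug*); -uv when the stem ends in a vowel (*libnio*, *jole*, *tivru*).
The final sound of *ib* is /b/, which is a voiced consonant, so the suffix is -opo, giving *ibopo*.
Since the final sound of *keju* is /u/ (a vowel), it takes -uv, giving *kejuuv*.
*zof*: final sound = /f/, a voiceless consonant → -geh → *zofgeh*.

ibopo, kejuuv, zofgeh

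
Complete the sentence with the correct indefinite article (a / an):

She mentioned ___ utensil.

The indefinite article is chosen by the initial *sound* of the following word, not its spelling.
*utensil* begins with the sound /juː/ (u pronounced /juː/) — a consonant sound.
So the article is *a*: She mentioned a utensil.

a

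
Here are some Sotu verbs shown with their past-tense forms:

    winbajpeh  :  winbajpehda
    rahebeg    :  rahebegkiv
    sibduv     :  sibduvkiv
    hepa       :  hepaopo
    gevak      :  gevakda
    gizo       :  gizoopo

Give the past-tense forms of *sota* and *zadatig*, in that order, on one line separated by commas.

sotaopo, zadatigkiv

The alternation tracks the final sound of the stem — -da when the stem ends in a voiceless consonant (*winbajpeh*, *gevak*); -kiv when the stem ends in a voiced consonant (*rahebeg*, *sibduv*); -opo when the stem ends in a vowel (*hepa*, *gizo*).
Since the final sound of *sota* is /a/ (a vowel), it takes -opo, giving *sotaopo*.
*zadatig*: final sound = /g/, a voiced consonant → -kiv → *zadatigkiv*.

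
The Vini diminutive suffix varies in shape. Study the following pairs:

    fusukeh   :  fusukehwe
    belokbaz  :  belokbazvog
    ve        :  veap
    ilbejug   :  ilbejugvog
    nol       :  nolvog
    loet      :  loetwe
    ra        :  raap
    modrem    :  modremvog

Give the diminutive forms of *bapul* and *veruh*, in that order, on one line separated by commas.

The alternation tracks the final sound of the stem — -we when the stem ends in a voiceless consonant (*fusukeh*, *loet*); -vog when the stem ends in a voiced consonant (*belokbaz*, *ilbejug*, *nol*, *modrem*); -ap when the stem ends in a vowel (*ve*, *ra*).
*bapul*: final sound = /l/, a voiced consonant → -vog → *bapulvog*.
Since the final sound of *veruh* is /h/ (a voiceless consonant), it takes -we, giving *veruhwe*.

bapulvog, veruhwe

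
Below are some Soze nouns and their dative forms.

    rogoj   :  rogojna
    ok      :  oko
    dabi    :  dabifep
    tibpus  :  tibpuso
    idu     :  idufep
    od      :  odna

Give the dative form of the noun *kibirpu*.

kibirpufep

Looking at the final sound of each stem: -o when the stem ends in a voiceless consonant (*ok*, *tibpus*); -na when the stem ends in a voiced consonant (*rogoj*, *od*); -fep when the stem ends in a vowel (*dabi*, *idu*).
*kibirpu* — final sound /u/ (a vowel) → -fep → *kibirpufep*.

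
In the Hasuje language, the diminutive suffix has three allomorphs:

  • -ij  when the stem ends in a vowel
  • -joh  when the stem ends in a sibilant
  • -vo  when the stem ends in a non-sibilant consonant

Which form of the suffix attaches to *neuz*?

-joh

*neuz*: final sound = /z/, a sibilant → -joh.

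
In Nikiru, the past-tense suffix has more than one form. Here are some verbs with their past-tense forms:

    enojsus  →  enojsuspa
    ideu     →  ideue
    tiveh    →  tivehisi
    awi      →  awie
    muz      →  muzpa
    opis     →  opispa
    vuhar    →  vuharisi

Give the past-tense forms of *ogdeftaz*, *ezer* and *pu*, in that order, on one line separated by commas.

The suffix is conditioned by the final sound: -pa when the stem ends in a sibilant (*enojsus*, *muz*, *opis*); -isi when the stem ends in a non-sibilant consonant (*tiveh*, *vuhar*); -e when the stem ends in a vowel (*ideu*, *awi*).
*ogdeftaz*: final sound = /z/, a sibilant → -pa → *ogdeftazpa*.
Since the final sound of *ezer* is /r/ (a non-sibilant consonant), it takes -isi, giving *ezerisi*.
Since the final sound of *pu* is /u/ (a vowel), it takes -e, giving *pue*.

ogdeftazpa, ezerisi, pue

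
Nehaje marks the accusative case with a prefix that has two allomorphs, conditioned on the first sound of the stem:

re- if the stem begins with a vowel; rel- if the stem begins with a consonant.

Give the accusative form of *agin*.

reagin

*agin* — first sound /a/ (a vowel) → re- → *reagin*.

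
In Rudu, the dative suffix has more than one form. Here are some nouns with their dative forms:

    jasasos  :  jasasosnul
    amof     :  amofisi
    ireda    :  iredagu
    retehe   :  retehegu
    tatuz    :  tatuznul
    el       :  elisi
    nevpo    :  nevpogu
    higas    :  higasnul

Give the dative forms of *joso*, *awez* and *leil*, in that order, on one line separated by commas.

josogu, aweznul, leilisi

The suffix is conditioned by the final sound: -nul when the stem ends in a sibilant (*jasasos*, *tatuz*, *higas*); -isi when the stem ends in a non-sibilant consonant (*amof*, *el*); -gu when the stem ends in a vowel (*ireda*, *retehe*, *nevpo*).
The final sound of *joso* is /o/, which is a vowel, so the suffix is -gu, giving *josogu*.
*awez* — final sound /z/ (a sibilant) → -nul → *aweznul*.
*leil*: final sound = /l/, a non-sibilant consonant → -isi → *leilisi*.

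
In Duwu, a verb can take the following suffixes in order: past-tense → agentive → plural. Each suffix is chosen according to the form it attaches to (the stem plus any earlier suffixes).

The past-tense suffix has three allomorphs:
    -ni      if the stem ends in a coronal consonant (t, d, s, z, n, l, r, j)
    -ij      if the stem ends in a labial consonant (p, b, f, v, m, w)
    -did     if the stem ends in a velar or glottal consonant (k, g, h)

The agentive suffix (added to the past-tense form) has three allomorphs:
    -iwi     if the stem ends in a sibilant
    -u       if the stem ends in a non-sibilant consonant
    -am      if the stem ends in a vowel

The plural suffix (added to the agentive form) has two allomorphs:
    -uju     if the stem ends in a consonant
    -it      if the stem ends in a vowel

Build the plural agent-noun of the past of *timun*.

*timun* — final consonant /n/ (coronal) → -ni → *timunni*.
The final sound of the past-tense form *timunni* is /i/, which is a vowel, so the agentive suffix is -am, giving *timunniam*.
The final sound of the agentive form *timunniam* is /m/, which is a consonant, so the plural suffix is -uju, giving *timunniamuju*.

timunniamuju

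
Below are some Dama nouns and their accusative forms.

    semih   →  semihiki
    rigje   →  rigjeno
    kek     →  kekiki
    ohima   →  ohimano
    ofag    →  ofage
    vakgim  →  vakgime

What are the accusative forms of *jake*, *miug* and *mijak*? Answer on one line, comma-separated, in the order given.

jakeno, miuge, mijakiki

Looking at the final sound of each stem: -iki when the stem ends in a voiceless consonant (*semih*, *kek*); -e when the stem ends in a voiced consonant (*ofag*, *vakgim*); -no when the stem ends in a vowel (*rigje*, *ohima*).
*jake*: final sound = /e/, a vowel → -no → *jakeno*.
The final sound of *miug* is /g/, which is a voiced consonant, so the suffix is -e, giving *miuge*.
*mijak*: final sound = /k/, a voiceless consonant → -iki → *mijakiki*.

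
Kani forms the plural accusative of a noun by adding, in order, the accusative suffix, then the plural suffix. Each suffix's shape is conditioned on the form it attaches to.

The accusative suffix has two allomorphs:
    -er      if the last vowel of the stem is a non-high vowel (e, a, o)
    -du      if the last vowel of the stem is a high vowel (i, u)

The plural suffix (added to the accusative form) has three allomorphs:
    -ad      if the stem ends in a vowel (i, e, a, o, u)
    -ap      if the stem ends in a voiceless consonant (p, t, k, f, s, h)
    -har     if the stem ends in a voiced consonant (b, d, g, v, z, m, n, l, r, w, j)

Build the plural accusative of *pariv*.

parivduad

The last vowel of *pariv* is /i/, which is a high vowel, so the accusative suffix is -du, giving *parivdu*.
The accusative form *parivdu*: final sound = /u/, a vowel → -ad → *parivduad*.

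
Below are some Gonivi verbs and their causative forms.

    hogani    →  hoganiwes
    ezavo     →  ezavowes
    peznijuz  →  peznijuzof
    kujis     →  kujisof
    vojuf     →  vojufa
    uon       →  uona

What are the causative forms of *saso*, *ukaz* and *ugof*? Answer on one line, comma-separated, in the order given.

The alternation tracks the final sound of the stem — -of when the stem ends in a sibilant (*peznijuz*, *kujis*); -a when the stem ends in a non-sibilant consonant (*vojuf*, *uon*); -wes when the stem ends in a vowel (*hogani*, *ezavo*).
*saso* — final sound /o/ (a vowel) → -wes → *sasowes*.
Since the final sound of *ukaz* is /z/ (a sibilant), it takes -of, giving *ukazof*.
*ugof*: final sound = /f/, a non-sibilant consonant → -a → *ugofa*.

sasowes, ukazof, ugofa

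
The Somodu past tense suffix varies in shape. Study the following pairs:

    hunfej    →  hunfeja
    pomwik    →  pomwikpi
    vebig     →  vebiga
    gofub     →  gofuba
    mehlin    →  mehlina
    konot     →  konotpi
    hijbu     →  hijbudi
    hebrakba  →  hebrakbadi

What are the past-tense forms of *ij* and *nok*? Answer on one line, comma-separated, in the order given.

ija, nokpi

The alternation tracks the final sound of the stem — -pi when the stem ends in a voiceless consonant (*pomwik*, *konot*); -a when the stem ends in a voiced consonant (*hunfej*, *vebig*, *gofub*, *mehlin*); -di when the stem ends in a vowel (*hijbu*, *hebrakba*).
*ij*: final sound = /j/, a voiced consonant → -a → *ija*.
*nok*: final sound = /k/, a voiceless consonant → -pi → *nokpi*.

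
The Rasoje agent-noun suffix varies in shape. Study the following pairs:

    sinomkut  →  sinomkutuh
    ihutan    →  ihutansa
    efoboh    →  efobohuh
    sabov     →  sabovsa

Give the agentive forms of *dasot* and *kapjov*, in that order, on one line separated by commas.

dasotuh, kapjovsa

The suffix is conditioned by the final consonant: -uh when the stem ends in a voiceless consonant (*sinomkut*, *efoboh*); -sa when the stem ends in a voiced consonant (*ihutan*, *sabov*).
The final consonant of *dasot* is /t/, which is voiceless, so the suffix is -uh, giving *dasotuh*.
Since the final consonant of *kapjov* is /v/ (voiced), it takes -sa, giving *kapjovsa*.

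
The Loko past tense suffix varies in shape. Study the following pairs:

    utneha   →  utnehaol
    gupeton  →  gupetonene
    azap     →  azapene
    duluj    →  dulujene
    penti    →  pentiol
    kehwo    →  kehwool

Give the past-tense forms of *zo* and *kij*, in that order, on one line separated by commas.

zool, kijene

The pattern is consonant vs. vowel: -ene when the stem ends in a consonant (*gupeton*, *azap*, *duluj*); -ol when the stem ends in a vowel (*utneha*, *penti*, *kehwo*).
The final sound of *zo* is /o/, which is a vowel, so the suffix is -ol, giving *zool*.
Since the final sound of *kij* is /j/ (a consonant), it takes -ene, giving *kijene*.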